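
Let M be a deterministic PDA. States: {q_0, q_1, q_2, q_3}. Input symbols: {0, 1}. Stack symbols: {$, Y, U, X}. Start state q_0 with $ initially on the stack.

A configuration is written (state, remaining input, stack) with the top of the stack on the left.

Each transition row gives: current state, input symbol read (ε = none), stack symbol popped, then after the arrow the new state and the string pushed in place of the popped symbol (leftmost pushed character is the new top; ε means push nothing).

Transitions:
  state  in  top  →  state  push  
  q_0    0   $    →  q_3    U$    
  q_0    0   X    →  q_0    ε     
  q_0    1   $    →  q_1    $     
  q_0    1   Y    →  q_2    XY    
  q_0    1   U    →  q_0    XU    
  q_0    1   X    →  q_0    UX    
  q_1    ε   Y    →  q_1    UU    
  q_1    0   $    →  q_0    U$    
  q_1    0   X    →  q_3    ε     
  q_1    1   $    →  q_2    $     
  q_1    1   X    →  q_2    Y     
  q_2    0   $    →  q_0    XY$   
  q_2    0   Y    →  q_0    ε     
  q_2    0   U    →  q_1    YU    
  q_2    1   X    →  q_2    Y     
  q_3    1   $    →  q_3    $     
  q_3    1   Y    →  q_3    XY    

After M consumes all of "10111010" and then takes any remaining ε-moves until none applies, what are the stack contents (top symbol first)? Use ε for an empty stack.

(q_0, 10111010, $)
  read 1, top $: go to q_1, push $ → (q_1, 0111010, $)
  read 0, top $: go to q_0, push U$ → (q_0, 111010, U$)
  read 1, top U: go to q_0, push XU → (q_0, 11010, XU$)
  read 1, top X: go to q_0, push UX → (q_0, 1010, UXU$)
  read 1, top U: go to q_0, push XU → (q_0, 010, XUXU$)
  read 0, top X: go to q_0, push ε → (q_0, 10, UXU$)
  read 1, top U: go to q_0, push XU → (q_0, 0, XUXU$)
  read 0, top X: go to q_0, push ε → (q_0, ε, UXU$)
All input consumed in state q_0 with stack UXU$.

UXU$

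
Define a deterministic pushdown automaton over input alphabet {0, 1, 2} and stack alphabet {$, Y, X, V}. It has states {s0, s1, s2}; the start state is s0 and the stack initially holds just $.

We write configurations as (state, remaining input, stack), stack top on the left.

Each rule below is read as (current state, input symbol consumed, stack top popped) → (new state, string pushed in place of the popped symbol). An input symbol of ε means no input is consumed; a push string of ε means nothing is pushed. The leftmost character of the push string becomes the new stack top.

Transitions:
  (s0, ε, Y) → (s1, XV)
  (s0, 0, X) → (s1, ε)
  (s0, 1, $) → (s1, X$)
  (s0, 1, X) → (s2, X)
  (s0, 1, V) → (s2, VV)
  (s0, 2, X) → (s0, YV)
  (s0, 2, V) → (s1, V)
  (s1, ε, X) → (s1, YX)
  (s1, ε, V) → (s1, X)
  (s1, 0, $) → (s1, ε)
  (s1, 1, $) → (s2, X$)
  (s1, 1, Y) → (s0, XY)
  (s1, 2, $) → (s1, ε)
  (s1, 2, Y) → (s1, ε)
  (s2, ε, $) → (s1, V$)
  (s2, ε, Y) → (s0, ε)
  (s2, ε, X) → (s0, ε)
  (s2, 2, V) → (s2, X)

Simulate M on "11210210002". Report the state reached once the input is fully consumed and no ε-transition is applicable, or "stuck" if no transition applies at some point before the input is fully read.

(s0, 11210210002, $)
  read 1, top $: go to s1, push X$ → (s1, 1210210002, X$)
  ε-move, top X: go to s1, push YX → (s1, 1210210002, YX$)
  read 1, top Y: go to s0, push XY → (s0, 210210002, XYX$)
  read 2, top X: go to s0, push YV → (s0, 10210002, YVYX$)
  ε-move, top Y: go to s1, push XV → (s1, 10210002, XVVYX$)
  ε-move, top X: go to s1, push YX → (s1, 10210002, YXVVYX$)
  read 1, top Y: go to s0, push XY → (s0, 0210002, XYXVVYX$)
  read 0, top X: go to s1, push ε → (s1, 210002, YXVVYX$)
  read 2, top Y: go to s1, push ε → (s1, 10002, XVVYX$)
  ε-move, top X: go to s1, push YX → (s1, 10002, YXVVYX$)
  read 1, top Y: go to s0, push XY → (s0, 0002, XYXVVYX$)
  read 0, top X: go to s1, push ε → (s1, 002, YXVVYX$)
No transition for (s1, 0, top Y); M blocks with input 002 remaining.

stuck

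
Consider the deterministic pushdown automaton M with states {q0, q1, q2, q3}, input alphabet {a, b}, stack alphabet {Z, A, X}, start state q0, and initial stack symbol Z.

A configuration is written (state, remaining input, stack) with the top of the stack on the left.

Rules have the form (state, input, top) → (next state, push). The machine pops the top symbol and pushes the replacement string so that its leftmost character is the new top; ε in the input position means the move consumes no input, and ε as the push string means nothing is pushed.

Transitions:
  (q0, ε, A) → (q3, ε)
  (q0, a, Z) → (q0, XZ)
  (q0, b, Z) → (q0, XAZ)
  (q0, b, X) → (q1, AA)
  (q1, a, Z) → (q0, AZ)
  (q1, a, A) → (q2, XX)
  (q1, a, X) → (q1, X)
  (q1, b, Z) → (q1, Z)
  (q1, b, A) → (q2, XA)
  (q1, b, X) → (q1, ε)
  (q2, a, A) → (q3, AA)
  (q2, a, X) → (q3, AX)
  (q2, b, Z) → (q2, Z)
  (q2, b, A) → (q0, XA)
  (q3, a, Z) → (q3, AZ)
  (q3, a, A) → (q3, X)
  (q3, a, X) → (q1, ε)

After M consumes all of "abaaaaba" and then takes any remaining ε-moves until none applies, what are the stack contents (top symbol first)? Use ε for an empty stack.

XAZ

(q0, abaaaaba, Z)
  read a, top Z: go to q0, push XZ → (q0, baaaaba, XZ)
  read b, top X: go to q1, push AA → (q1, aaaaba, AAZ)
  read a, top A: go to q2, push XX → (q2, aaaba, XXAZ)
  read a, top X: go to q3, push AX → (q3, aaba, AXXAZ)
  read a, top A: go to q3, push X → (q3, aba, XXXAZ)
  read a, top X: go to q1, push ε → (q1, ba, XXAZ)
  read b, top X: go to q1, push ε → (q1, a, XAZ)
  read a, top X: go to q1, push X → (q1, ε, XAZ)
All input consumed in state q1 with stack XAZ.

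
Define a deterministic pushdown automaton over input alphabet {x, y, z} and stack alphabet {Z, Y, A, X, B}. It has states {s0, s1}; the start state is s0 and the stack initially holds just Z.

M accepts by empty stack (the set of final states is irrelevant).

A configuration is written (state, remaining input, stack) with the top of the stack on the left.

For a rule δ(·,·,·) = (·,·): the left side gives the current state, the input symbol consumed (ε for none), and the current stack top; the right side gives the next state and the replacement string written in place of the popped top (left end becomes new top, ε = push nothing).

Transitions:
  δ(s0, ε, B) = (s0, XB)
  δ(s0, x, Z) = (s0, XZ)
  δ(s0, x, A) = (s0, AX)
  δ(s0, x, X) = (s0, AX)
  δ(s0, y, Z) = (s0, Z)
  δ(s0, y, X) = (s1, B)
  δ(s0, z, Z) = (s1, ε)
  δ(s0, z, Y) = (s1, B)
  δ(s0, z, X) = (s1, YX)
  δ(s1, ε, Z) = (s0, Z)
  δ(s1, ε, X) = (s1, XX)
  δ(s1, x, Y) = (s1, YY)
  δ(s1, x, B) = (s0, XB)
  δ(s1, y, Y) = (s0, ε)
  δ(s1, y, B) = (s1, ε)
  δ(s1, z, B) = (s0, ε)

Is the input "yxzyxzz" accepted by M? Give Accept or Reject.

Reject

(s0, yxzyxzz, Z) ⊢ (s0, xzyxzz, Z) ⊢ (s0, zyxzz, XZ) ⊢ (s1, yxzz, YXZ) ⊢ (s0, xzz, XZ) ⊢ (s0, zz, AXZ)
No transition applies at (s0, zz, AXZ); input not fully consumed.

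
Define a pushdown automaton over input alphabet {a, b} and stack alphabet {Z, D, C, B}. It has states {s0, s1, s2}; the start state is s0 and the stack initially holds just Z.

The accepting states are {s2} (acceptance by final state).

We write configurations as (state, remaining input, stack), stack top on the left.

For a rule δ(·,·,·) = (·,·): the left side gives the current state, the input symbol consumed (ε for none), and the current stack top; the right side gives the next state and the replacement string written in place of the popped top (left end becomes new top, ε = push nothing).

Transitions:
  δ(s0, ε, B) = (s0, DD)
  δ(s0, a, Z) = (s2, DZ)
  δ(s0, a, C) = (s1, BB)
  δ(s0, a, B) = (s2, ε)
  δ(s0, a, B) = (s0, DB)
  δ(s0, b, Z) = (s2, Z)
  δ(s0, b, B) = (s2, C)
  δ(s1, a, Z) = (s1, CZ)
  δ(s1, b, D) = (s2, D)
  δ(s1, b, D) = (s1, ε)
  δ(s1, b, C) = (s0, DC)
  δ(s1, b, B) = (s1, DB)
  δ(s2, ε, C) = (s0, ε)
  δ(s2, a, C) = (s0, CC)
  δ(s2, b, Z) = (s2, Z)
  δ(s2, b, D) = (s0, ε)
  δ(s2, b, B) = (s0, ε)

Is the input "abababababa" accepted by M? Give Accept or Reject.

Accept

One accepting computation: (s0, abababababa, Z) ⊢ (s2, bababababa, DZ) ⊢ (s0, ababababa, Z) ⊢ (s2, babababa, DZ) ⊢ (s0, abababa, Z) ⊢ (s2, bababa, DZ) ⊢ (s0, ababa, Z) ⊢ (s2, baba, DZ) ⊢ (s0, aba, Z) ⊢ (s2, ba, DZ) ⊢ (s0, a, Z) ⊢ (s2, ε, DZ)
All input consumed and state s2 ∈ F.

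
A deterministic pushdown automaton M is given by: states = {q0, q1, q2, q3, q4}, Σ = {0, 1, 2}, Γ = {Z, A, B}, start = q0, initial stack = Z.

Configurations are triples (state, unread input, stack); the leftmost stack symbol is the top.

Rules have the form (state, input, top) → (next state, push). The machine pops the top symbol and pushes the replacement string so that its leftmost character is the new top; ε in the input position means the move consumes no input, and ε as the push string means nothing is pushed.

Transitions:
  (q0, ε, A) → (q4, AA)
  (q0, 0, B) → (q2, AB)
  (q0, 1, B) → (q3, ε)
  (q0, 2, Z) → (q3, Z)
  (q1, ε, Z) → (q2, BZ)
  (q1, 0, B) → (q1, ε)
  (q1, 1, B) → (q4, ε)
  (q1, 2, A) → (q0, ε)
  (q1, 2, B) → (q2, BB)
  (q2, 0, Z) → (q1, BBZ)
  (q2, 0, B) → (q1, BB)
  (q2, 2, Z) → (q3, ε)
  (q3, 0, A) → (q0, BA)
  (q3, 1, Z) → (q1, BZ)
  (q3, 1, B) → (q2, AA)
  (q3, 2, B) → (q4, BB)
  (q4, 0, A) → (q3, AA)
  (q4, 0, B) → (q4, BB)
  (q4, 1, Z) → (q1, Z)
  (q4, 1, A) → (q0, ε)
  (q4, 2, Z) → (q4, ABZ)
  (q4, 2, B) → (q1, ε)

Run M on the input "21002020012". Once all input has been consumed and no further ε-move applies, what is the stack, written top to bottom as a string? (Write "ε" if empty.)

(q0, 21002020012, Z)
  read 2, top Z: go to q3, push Z → (q3, 1002020012, Z)
  read 1, top Z: go to q1, push BZ → (q1, 002020012, BZ)
  read 0, top B: go to q1, push ε → (q1, 02020012, Z)
  ε-move, top Z: go to q2, push BZ → (q2, 02020012, BZ)
  read 0, top B: go to q1, push BB → (q1, 2020012, BBZ)
  read 2, top B: go to q2, push BB → (q2, 020012, BBBZ)
  read 0, top B: go to q1, push BB → (q1, 20012, BBBBZ)
  read 2, top B: go to q2, push BB → (q2, 0012, BBBBBZ)
  read 0, top B: go to q1, push BB → (q1, 012, BBBBBBZ)
  read 0, top B: go to q1, push ε → (q1, 12, BBBBBZ)
  read 1, top B: go to q4, push ε → (q4, 2, BBBBZ)
  read 2, top B: go to q1, push ε → (q1, ε, BBBZ)
All input consumed in state q1 with stack BBBZ.

BBBZ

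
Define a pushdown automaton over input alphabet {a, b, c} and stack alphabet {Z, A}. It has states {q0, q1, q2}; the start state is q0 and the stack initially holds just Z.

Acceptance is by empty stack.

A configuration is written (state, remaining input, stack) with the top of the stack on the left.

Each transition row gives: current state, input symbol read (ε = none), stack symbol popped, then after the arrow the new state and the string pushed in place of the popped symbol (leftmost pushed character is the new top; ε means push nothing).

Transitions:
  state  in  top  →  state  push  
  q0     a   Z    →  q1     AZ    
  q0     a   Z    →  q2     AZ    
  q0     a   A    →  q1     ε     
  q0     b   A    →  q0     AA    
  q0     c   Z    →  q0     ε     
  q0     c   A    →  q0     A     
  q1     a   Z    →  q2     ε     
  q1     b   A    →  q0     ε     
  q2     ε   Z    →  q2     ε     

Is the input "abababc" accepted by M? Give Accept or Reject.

Accept

One accepting computation: (q0, abababc, Z) ⊢ (q1, bababc, AZ) ⊢ (q0, ababc, Z) ⊢ (q1, babc, AZ) ⊢ (q0, abc, Z) ⊢ (q1, bc, AZ) ⊢ (q0, c, Z) ⊢ (q0, ε, ε)
All input consumed and the stack is empty.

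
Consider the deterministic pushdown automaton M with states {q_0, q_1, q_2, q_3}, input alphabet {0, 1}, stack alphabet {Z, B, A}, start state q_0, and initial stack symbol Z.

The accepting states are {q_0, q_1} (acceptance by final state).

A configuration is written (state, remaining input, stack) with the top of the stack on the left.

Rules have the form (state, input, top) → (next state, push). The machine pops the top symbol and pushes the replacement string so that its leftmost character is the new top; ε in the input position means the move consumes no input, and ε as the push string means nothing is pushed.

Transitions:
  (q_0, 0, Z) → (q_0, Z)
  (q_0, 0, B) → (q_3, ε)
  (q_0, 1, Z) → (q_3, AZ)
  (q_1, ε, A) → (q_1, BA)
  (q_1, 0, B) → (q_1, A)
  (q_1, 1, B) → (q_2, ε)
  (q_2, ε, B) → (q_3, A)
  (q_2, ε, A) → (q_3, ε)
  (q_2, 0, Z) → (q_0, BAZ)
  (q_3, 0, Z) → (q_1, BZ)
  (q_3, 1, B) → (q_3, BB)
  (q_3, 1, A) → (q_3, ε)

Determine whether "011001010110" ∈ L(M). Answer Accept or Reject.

Reject

(q_0, 011001010110, Z)
  read 0, top Z: go to q_0, push Z → (q_0, 11001010110, Z)
  read 1, top Z: go to q_3, push AZ → (q_3, 1001010110, AZ)
  read 1, top A: go to q_3, push ε → (q_3, 001010110, Z)
  read 0, top Z: go to q_1, push BZ → (q_1, 01010110, BZ)
  read 0, top B: go to q_1, push A → (q_1, 1010110, AZ)
  ε-move, top A: go to q_1, push BA → (q_1, 1010110, BAZ)
  read 1, top B: go to q_2, push ε → (q_2, 010110, AZ)
  ε-move, top A: go to q_3, push ε → (q_3, 010110, Z)
  read 0, top Z: go to q_1, push BZ → (q_1, 10110, BZ)
  read 1, top B: go to q_2, push ε → (q_2, 0110, Z)
  read 0, top Z: go to q_0, push BAZ → (q_0, 110, BAZ)
No transition applies at (q_0, 110, BAZ); input not fully consumed.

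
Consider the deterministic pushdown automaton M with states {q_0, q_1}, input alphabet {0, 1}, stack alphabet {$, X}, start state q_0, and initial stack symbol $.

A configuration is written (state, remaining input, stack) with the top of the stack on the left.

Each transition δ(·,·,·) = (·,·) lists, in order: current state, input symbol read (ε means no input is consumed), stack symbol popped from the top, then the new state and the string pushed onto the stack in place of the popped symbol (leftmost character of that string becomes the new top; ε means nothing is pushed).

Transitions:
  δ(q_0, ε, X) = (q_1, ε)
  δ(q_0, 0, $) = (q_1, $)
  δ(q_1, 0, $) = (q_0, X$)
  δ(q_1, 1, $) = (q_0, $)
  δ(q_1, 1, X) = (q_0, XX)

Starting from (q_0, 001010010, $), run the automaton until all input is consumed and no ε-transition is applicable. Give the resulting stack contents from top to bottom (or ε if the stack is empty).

$

(q_0, 001010010, $)
  read 0, top $: go to q_1, push $ → (q_1, 01010010, $)
  read 0, top $: go to q_0, push X$ → (q_0, 1010010, X$)
  ε-move, top X: go to q_1, push ε → (q_1, 1010010, $)
  read 1, top $: go to q_0, push $ → (q_0, 010010, $)
  read 0, top $: go to q_1, push $ → (q_1, 10010, $)
  read 1, top $: go to q_0, push $ → (q_0, 0010, $)
  read 0, top $: go to q_1, push $ → (q_1, 010, $)
  read 0, top $: go to q_0, push X$ → (q_0, 10, X$)
  ε-move, top X: go to q_1, push ε → (q_1, 10, $)
  read 1, top $: go to q_0, push $ → (q_0, 0, $)
  read 0, top $: go to q_1, push $ → (q_1, ε, $)
All input consumed in state q_1 with stack $.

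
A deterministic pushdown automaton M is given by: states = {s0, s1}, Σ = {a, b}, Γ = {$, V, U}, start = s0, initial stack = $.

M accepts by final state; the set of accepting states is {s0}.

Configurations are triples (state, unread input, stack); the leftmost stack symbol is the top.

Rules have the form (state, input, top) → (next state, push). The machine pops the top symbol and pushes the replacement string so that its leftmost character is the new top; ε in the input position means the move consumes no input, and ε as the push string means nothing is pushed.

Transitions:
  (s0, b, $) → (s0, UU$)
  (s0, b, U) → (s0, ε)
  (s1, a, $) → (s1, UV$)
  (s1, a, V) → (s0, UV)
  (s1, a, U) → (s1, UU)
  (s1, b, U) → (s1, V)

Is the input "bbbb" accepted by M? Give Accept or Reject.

Accept

(s0, bbbb, $) ⊢ (s0, bbb, UU$) ⊢ (s0, bb, U$) ⊢ (s0, b, $) ⊢ (s0, ε, UU$)
All input consumed; state s0 ∈ F.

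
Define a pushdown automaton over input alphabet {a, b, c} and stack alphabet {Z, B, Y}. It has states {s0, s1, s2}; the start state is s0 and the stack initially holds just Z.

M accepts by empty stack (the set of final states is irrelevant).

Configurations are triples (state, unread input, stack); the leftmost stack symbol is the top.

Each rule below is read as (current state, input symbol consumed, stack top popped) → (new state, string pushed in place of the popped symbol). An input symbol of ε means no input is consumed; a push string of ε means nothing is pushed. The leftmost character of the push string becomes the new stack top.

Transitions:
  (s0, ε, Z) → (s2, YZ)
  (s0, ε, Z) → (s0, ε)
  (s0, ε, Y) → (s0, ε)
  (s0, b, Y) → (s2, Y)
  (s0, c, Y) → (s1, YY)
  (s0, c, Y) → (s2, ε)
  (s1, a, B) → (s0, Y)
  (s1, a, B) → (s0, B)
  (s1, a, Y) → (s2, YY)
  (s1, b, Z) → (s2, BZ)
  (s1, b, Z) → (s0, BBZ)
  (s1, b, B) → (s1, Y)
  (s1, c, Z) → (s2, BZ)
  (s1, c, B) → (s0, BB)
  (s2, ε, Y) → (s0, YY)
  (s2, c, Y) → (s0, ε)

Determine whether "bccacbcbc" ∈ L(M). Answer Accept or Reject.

Accept

One accepting computation: (s0, bccacbcbc, Z) ⊢ (s2, bccacbcbc, YZ) ⊢ (s0, bccacbcbc, YYZ) ⊢ (s2, ccacbcbc, YYZ) ⊢ (s0, cacbcbc, YZ) ⊢ (s1, acbcbc, YYZ) ⊢ (s2, cbcbc, YYYZ) ⊢ (s0, bcbc, YYZ) ⊢ (s2, cbc, YYZ) ⊢ (s0, bc, YZ) ⊢ (s2, c, YZ) ⊢ (s0, ε, Z) ⊢ (s0, ε, ε)
All input consumed and the stack is empty.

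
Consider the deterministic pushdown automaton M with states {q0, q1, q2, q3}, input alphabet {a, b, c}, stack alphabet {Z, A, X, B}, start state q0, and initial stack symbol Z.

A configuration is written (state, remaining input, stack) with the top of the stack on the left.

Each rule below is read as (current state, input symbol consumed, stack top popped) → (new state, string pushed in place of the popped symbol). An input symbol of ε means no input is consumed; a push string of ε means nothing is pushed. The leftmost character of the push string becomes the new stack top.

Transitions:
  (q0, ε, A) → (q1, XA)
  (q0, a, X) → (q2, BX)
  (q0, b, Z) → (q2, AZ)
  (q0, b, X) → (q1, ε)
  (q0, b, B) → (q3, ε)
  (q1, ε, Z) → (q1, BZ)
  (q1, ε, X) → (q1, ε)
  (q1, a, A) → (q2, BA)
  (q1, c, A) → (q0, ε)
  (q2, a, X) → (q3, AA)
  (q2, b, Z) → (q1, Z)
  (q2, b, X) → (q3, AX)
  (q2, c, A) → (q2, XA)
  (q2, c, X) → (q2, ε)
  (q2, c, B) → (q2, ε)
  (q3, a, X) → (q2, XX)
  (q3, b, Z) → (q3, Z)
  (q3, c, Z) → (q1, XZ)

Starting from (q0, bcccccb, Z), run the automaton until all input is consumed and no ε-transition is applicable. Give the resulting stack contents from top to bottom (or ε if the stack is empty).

(q0, bcccccb, Z) ⊢ (q2, cccccb, AZ) ⊢ (q2, ccccb, XAZ) ⊢ (q2, cccb, AZ) ⊢ (q2, ccb, XAZ) ⊢ (q2, cb, AZ) ⊢ (q2, b, XAZ) ⊢ (q3, ε, AXAZ)
All input consumed in state q3 with stack AXAZ.

AXAZ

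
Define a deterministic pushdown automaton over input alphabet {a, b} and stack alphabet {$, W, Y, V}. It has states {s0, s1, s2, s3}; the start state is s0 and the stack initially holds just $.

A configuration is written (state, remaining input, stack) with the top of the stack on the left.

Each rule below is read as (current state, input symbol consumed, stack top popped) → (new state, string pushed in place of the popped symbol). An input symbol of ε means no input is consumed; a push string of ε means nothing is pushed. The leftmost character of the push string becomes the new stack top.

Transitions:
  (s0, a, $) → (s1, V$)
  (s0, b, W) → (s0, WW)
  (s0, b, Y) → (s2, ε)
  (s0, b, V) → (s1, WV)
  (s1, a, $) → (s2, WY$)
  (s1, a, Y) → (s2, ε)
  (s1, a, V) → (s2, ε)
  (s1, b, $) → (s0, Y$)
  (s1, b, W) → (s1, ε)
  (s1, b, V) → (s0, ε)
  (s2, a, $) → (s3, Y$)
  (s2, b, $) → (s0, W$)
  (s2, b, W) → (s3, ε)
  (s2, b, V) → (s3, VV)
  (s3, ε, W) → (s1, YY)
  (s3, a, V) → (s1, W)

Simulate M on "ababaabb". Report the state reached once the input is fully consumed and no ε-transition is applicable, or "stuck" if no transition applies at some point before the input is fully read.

(s0, ababaabb, $)
  read a, top $: go to s1, push V$ → (s1, babaabb, V$)
  read b, top V: go to s0, push ε → (s0, abaabb, $)
  read a, top $: go to s1, push V$ → (s1, baabb, V$)
  read b, top V: go to s0, push ε → (s0, aabb, $)
  read a, top $: go to s1, push V$ → (s1, abb, V$)
  read a, top V: go to s2, push ε → (s2, bb, $)
  read b, top $: go to s0, push W$ → (s0, b, W$)
  read b, top W: go to s0, push WW → (s0, ε, WW$)
All input consumed; M is in state s0.

s0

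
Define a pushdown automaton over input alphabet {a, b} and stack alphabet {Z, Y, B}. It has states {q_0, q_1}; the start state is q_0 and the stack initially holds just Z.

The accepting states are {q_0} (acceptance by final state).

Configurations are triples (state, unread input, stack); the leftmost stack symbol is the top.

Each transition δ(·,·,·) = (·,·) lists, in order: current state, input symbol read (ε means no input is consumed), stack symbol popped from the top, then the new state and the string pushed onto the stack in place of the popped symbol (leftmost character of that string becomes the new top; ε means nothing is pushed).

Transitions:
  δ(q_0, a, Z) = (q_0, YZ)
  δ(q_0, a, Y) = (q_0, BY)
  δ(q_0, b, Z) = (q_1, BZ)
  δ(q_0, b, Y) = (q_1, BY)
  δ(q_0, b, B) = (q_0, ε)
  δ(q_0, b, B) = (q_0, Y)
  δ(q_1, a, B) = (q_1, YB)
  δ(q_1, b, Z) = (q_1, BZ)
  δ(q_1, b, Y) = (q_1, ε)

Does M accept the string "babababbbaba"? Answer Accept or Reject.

No computation consumes all input and reaches a final state.

Reject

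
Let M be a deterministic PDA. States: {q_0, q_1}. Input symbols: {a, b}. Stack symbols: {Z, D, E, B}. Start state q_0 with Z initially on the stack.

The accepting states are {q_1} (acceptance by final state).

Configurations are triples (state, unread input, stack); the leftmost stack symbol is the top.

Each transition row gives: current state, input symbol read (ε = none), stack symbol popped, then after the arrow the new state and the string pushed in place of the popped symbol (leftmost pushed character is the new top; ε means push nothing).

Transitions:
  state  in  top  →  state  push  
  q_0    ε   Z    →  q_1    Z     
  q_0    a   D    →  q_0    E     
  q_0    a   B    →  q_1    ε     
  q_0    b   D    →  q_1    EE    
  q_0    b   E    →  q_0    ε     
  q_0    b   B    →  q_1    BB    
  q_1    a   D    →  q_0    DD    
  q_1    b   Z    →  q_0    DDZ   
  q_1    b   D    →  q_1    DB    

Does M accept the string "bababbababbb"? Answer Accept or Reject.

(q_0, bababbababbb, Z) ⊢ (q_1, bababbababbb, Z) ⊢ (q_0, ababbababbb, DDZ) ⊢ (q_0, babbababbb, EDZ) ⊢ (q_0, abbababbb, DZ) ⊢ (q_0, bbababbb, EZ) ⊢ (q_0, bababbb, Z) ⊢ (q_1, bababbb, Z) ⊢ (q_0, ababbb, DDZ) ⊢ (q_0, babbb, EDZ) ⊢ (q_0, abbb, DZ) ⊢ (q_0, bbb, EZ) ⊢ (q_0, bb, Z) ⊢ (q_1, bb, Z) ⊢ (q_0, b, DDZ) ⊢ (q_1, ε, EEDZ)
All input consumed; state q_1 ∈ F.

Accept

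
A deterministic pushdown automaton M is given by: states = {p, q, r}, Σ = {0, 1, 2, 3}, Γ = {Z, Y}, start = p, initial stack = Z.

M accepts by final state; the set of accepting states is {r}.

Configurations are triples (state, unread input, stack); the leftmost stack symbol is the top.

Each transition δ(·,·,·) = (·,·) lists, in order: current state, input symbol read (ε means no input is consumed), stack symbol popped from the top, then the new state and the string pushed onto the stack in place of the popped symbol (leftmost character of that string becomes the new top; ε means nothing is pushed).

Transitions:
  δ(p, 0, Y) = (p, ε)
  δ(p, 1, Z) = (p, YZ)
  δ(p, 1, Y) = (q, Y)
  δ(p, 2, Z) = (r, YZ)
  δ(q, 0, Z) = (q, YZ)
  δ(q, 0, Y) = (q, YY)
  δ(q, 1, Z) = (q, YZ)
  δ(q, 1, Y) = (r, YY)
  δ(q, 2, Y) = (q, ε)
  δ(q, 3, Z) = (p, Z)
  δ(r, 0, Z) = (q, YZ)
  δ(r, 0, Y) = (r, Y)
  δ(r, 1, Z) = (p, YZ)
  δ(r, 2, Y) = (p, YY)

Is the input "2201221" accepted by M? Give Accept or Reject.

(p, 2201221, Z) ⊢ (r, 201221, YZ) ⊢ (p, 01221, YYZ) ⊢ (p, 1221, YZ) ⊢ (q, 221, YZ) ⊢ (q, 21, Z)
No transition applies at (q, 21, Z); input not fully consumed.

Reject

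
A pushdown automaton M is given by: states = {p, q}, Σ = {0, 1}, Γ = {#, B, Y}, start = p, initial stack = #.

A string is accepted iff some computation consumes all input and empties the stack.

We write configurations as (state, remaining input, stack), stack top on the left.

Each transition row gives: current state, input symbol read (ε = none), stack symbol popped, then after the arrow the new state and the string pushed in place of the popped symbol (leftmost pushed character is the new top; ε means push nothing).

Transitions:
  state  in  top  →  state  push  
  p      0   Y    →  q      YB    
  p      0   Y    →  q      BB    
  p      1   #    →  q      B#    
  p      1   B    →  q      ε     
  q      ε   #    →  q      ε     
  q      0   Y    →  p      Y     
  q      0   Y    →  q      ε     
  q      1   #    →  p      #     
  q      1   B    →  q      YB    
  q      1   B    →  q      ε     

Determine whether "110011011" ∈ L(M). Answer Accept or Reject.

Accept

One accepting computation: (p, 110011011, #) ⊢ (q, 10011011, B#) ⊢ (q, 0011011, YB#) ⊢ (p, 011011, YB#) ⊢ (q, 11011, BBB#) ⊢ (q, 1011, BB#) ⊢ (q, 011, YBB#) ⊢ (q, 11, BB#) ⊢ (q, 1, B#) ⊢ (q, ε, #) ⊢ (q, ε, ε)
All input consumed and the stack is empty.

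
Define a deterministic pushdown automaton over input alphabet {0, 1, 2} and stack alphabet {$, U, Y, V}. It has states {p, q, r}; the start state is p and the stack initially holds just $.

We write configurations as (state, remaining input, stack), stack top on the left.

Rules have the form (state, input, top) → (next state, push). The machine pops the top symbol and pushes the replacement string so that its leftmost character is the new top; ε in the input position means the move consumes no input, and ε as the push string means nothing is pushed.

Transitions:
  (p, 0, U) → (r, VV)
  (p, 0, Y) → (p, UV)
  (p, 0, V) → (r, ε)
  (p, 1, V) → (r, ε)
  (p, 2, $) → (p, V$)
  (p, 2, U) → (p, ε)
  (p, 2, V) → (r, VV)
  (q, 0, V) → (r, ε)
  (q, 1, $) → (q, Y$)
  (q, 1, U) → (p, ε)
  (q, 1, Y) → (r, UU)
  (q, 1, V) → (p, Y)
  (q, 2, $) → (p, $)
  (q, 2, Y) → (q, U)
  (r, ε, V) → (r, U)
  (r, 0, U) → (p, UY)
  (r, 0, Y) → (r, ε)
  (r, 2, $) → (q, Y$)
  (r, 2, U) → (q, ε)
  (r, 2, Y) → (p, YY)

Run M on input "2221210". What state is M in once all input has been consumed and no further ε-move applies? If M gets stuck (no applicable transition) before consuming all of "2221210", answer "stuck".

stuck

(p, 2221210, $)
  read 2, top $: go to p, push V$ → (p, 221210, V$)
  read 2, top V: go to r, push VV → (r, 21210, VV$)
  ε-move, top V: go to r, push U → (r, 21210, UV$)
  read 2, top U: go to q, push ε → (q, 1210, V$)
  read 1, top V: go to p, push Y → (p, 210, Y$)
No transition for (p, 2, top Y); M blocks with input 210 remaining.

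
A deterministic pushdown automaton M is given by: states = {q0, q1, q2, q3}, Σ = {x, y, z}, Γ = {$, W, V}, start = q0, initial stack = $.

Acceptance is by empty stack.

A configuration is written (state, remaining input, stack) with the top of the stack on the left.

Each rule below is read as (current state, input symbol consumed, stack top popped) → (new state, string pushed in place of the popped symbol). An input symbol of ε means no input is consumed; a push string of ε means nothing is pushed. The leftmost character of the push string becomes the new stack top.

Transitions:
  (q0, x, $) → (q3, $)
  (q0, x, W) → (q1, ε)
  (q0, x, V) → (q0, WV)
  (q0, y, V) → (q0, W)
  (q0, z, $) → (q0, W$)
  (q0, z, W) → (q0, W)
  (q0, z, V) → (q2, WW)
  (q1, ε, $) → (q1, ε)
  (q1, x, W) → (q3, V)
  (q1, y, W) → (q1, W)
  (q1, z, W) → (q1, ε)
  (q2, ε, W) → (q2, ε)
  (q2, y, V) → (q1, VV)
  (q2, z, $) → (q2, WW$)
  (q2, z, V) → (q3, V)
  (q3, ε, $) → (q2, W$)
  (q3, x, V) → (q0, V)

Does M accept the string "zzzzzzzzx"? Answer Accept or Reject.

(q0, zzzzzzzzx, $)
  read z, top $: go to q0, push W$ → (q0, zzzzzzzx, W$)
  read z, top W: go to q0, push W → (q0, zzzzzzx, W$)
  read z, top W: go to q0, push W → (q0, zzzzzx, W$)
  read z, top W: go to q0, push W → (q0, zzzzx, W$)
  read z, top W: go to q0, push W → (q0, zzzx, W$)
  read z, top W: go to q0, push W → (q0, zzx, W$)
  read z, top W: go to q0, push W → (q0, zx, W$)
  read z, top W: go to q0, push W → (q0, x, W$)
  read x, top W: go to q1, push ε → (q1, ε, $)
  ε-move, top $: go to q1, push ε → (q1, ε, ε)
All input consumed and the stack is empty.

Accept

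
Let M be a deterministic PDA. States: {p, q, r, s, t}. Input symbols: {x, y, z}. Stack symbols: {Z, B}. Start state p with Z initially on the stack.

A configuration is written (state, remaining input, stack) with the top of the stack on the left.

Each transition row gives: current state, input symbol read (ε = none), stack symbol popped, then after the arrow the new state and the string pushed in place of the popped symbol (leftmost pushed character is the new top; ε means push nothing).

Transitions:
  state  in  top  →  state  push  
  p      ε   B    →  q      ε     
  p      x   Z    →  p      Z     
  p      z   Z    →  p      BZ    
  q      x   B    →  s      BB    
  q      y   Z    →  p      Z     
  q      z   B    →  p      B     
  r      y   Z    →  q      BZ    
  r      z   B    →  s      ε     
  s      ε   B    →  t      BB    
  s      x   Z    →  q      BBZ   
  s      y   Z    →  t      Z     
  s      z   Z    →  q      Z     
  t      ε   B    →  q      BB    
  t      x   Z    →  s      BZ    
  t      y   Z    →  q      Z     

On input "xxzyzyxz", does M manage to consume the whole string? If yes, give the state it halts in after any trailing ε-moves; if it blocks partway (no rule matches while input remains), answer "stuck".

q

(p, xxzyzyxz, Z)
  read x, top Z: go to p, push Z → (p, xzyzyxz, Z)
  read x, top Z: go to p, push Z → (p, zyzyxz, Z)
  read z, top Z: go to p, push BZ → (p, yzyxz, BZ)
  ε-move, top B: go to q, push ε → (q, yzyxz, Z)
  read y, top Z: go to p, push Z → (p, zyxz, Z)
  read z, top Z: go to p, push BZ → (p, yxz, BZ)
  ε-move, top B: go to q, push ε → (q, yxz, Z)
  read y, top Z: go to p, push Z → (p, xz, Z)
  read x, top Z: go to p, push Z → (p, z, Z)
  read z, top Z: go to p, push BZ → (p, ε, BZ)
  ε-move, top B: go to q, push ε → (q, ε, Z)
All input consumed; M is in state q.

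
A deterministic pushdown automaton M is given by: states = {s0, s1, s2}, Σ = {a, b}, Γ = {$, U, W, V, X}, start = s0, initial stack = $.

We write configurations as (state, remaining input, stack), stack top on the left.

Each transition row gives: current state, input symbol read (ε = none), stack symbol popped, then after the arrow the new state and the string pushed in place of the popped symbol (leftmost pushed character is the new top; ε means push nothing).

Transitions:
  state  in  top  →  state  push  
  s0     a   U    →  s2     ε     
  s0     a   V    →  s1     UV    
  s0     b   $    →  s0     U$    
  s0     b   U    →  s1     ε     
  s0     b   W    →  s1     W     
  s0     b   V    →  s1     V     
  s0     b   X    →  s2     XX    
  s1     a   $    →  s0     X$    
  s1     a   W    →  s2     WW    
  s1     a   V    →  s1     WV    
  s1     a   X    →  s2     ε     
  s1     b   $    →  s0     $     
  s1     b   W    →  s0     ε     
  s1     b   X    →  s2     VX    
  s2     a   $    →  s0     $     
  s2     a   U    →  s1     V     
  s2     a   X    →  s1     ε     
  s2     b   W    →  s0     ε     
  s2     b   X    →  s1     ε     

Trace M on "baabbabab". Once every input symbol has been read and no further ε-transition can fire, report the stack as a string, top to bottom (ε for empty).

VX$

(s0, baabbabab, $)
  read b, top $: go to s0, push U$ → (s0, aabbabab, U$)
  read a, top U: go to s2, push ε → (s2, abbabab, $)
  read a, top $: go to s0, push $ → (s0, bbabab, $)
  read b, top $: go to s0, push U$ → (s0, babab, U$)
  read b, top U: go to s1, push ε → (s1, abab, $)
  read a, top $: go to s0, push X$ → (s0, bab, X$)
  read b, top X: go to s2, push XX → (s2, ab, XX$)
  read a, top X: go to s1, push ε → (s1, b, X$)
  read b, top X: go to s2, push VX → (s2, ε, VX$)
All input consumed in state s2 with stack VX$.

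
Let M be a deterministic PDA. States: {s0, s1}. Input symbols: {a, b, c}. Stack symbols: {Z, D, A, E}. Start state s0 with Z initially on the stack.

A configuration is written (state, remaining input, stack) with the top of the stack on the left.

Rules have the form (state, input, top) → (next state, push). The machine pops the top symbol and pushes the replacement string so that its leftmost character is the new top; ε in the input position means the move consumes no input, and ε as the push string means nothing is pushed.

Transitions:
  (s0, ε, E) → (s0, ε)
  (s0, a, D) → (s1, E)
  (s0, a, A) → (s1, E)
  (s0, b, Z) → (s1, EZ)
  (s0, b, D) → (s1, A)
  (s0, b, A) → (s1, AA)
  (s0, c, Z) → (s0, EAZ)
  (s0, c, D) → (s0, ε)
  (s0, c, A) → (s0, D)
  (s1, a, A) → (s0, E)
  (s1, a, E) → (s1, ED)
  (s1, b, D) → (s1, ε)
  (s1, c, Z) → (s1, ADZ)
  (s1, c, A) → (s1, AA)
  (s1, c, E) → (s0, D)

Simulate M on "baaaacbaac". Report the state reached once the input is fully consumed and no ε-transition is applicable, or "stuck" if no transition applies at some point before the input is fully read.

s0

(s0, baaaacbaac, Z)
  read b, top Z: go to s1, push EZ → (s1, aaaacbaac, EZ)
  read a, top E: go to s1, push ED → (s1, aaacbaac, EDZ)
  read a, top E: go to s1, push ED → (s1, aacbaac, EDDZ)
  read a, top E: go to s1, push ED → (s1, acbaac, EDDDZ)
  read a, top E: go to s1, push ED → (s1, cbaac, EDDDDZ)
  read c, top E: go to s0, push D → (s0, baac, DDDDDZ)
  read b, top D: go to s1, push A → (s1, aac, ADDDDZ)
  read a, top A: go to s0, push E → (s0, ac, EDDDDZ)
  ε-move, top E: go to s0, push ε → (s0, ac, DDDDZ)
  read a, top D: go to s1, push E → (s1, c, EDDDZ)
  read c, top E: go to s0, push D → (s0, ε, DDDDZ)
All input consumed; M is in state s0.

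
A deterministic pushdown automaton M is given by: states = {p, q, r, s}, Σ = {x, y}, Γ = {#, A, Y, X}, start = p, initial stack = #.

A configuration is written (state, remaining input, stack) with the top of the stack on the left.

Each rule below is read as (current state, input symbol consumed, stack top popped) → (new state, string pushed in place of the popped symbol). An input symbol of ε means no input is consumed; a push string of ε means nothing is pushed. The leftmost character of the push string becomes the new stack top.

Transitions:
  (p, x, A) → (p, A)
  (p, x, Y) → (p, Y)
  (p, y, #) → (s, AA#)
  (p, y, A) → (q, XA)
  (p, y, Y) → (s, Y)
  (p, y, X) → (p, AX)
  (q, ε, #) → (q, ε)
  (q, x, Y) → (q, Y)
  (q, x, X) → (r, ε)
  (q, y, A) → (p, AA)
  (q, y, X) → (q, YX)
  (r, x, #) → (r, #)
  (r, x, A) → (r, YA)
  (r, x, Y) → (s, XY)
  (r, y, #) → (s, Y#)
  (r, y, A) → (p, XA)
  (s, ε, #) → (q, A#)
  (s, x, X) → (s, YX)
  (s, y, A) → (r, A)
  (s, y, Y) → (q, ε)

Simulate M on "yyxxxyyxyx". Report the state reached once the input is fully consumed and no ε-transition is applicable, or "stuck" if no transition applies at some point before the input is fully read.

stuck

(p, yyxxxyyxyx, #)
  read y, top #: go to s, push AA# → (s, yxxxyyxyx, AA#)
  read y, top A: go to r, push A → (r, xxxyyxyx, AA#)
  read x, top A: go to r, push YA → (r, xxyyxyx, YAA#)
  read x, top Y: go to s, push XY → (s, xyyxyx, XYAA#)
  read x, top X: go to s, push YX → (s, yyxyx, YXYAA#)
  read y, top Y: go to q, push ε → (q, yxyx, XYAA#)
  read y, top X: go to q, push YX → (q, xyx, YXYAA#)
  read x, top Y: go to q, push Y → (q, yx, YXYAA#)
No transition for (q, y, top Y); M blocks with input yx remaining.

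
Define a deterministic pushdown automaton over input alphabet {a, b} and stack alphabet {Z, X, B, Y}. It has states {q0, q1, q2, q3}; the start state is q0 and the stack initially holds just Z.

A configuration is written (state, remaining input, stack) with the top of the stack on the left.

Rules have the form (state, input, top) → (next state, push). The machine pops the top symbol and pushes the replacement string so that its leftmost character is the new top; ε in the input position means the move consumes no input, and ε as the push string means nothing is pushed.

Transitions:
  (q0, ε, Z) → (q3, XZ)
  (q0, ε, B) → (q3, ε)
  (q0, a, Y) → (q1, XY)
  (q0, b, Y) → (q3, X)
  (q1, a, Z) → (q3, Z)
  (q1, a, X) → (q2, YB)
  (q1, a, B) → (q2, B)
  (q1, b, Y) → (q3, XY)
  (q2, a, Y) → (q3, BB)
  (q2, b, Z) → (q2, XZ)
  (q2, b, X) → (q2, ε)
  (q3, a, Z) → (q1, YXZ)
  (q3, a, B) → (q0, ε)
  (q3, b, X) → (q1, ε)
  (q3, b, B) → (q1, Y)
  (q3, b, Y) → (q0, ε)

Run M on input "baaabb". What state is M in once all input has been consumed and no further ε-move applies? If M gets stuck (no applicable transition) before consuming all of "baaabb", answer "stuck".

(q0, baaabb, Z) ⊢ (q3, baaabb, XZ) ⊢ (q1, aaabb, Z) ⊢ (q3, aabb, Z) ⊢ (q1, abb, YXZ)
No transition for (q1, a, top Y); M blocks with input abb remaining.

stuck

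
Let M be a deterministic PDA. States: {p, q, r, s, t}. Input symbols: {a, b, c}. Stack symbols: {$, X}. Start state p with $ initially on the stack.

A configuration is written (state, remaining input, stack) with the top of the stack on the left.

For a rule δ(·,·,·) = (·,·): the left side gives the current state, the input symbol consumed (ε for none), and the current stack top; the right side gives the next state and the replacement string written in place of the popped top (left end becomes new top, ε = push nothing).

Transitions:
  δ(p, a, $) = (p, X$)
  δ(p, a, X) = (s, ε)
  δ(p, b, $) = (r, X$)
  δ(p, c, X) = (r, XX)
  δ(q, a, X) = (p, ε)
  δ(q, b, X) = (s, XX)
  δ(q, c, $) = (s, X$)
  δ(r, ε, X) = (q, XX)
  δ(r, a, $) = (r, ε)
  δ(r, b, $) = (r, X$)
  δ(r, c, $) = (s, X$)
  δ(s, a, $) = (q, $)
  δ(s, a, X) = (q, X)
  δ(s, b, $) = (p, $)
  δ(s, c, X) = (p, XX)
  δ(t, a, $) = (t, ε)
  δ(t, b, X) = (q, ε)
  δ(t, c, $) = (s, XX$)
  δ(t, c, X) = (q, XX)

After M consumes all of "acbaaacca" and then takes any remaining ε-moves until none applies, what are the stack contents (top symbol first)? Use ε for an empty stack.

XXXX$

(p, acbaaacca, $)
  read a, top $: go to p, push X$ → (p, cbaaacca, X$)
  read c, top X: go to r, push XX → (r, baaacca, XX$)
  ε-move, top X: go to q, push XX → (q, baaacca, XXX$)
  read b, top X: go to s, push XX → (s, aaacca, XXXX$)
  read a, top X: go to q, push X → (q, aacca, XXXX$)
  read a, top X: go to p, push ε → (p, acca, XXX$)
  read a, top X: go to s, push ε → (s, cca, XX$)
  read c, top X: go to p, push XX → (p, ca, XXX$)
  read c, top X: go to r, push XX → (r, a, XXXX$)
  ε-move, top X: go to q, push XX → (q, a, XXXXX$)
  read a, top X: go to p, push ε → (p, ε, XXXX$)
All input consumed in state p with stack XXXX$.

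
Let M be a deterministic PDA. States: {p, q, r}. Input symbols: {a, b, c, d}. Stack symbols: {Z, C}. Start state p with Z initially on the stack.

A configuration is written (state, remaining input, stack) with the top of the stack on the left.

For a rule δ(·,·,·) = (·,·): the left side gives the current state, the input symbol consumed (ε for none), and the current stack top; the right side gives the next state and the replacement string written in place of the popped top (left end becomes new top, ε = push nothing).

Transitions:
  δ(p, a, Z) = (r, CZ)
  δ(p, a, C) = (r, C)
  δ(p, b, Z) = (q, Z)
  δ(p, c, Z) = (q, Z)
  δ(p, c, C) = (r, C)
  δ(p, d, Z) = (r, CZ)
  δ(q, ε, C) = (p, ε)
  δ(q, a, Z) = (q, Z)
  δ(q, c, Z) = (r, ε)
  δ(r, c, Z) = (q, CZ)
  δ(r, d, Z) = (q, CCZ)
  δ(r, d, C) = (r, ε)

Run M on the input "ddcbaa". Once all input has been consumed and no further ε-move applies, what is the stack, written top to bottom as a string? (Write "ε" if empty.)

(p, ddcbaa, Z) ⊢ (r, dcbaa, CZ) ⊢ (r, cbaa, Z) ⊢ (q, baa, CZ) ⊢ (p, baa, Z) ⊢ (q, aa, Z) ⊢ (q, a, Z) ⊢ (q, ε, Z)
All input consumed in state q with stack Z.

Z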